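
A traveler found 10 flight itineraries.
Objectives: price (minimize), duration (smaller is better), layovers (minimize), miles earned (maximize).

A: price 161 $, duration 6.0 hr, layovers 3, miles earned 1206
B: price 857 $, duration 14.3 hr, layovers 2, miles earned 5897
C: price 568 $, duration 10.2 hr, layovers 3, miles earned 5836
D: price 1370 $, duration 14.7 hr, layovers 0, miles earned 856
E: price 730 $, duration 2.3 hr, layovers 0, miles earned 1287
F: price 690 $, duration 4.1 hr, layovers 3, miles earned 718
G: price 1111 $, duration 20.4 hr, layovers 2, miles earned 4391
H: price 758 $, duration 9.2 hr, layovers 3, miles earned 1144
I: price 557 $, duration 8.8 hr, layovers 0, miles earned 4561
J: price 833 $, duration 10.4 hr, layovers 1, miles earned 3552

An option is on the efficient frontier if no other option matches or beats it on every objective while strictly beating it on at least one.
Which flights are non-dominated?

A: not dominated (best price).
B: not dominated (best miles earned).
C: not dominated.
D: dominated by E (price 730≤1370, duration 2.3≤14.7, layovers 0≤0, miles earned 1287≥856).
E: not dominated (best duration).
F: not dominated.
G: dominated by B (price 857≤1111, duration 14.3≤20.4, layovers 2≤2, miles earned 5897≥4391).
H: dominated by A (price 161≤758, duration 6.0≤9.2, layovers 3≤3, miles earned 1206≥1144).
I: not dominated.
J: dominated by I (price 557≤833, duration 8.8≤10.4, layovers 0≤1, miles earned 4561≥3552).

A, B, C, E, F, I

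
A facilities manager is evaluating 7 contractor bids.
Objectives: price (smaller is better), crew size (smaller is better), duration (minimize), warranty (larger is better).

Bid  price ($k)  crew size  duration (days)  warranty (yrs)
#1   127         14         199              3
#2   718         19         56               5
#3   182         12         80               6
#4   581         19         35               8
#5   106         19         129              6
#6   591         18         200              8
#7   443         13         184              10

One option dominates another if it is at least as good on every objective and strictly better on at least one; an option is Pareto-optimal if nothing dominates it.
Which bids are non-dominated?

#1, #3, #4, #5, #7

#1: not dominated.
#2: dominated by #4 (price 581≤718, crew size 19≤19, duration 35≤56, warranty 8≥5).
#3: not dominated (best crew size).
#4: not dominated (best duration).
#5: not dominated (best price).
#6: dominated by #7 (price 443≤591, crew size 13≤18, duration 184≤200, warranty 10≥8).
#7: not dominated (best warranty).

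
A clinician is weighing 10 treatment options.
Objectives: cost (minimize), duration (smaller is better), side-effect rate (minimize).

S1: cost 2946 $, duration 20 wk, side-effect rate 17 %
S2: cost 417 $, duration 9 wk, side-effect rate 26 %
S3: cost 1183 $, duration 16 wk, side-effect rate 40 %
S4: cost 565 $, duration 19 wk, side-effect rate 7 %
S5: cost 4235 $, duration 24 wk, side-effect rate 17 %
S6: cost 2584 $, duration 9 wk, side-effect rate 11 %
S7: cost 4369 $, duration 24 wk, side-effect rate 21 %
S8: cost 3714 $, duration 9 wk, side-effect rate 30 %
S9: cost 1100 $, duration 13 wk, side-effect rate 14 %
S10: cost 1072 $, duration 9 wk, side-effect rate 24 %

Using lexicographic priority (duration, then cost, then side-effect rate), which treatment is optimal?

First minimize duration: best is 9, kept {S2, S6, S8, S10}.
Then minimize cost: best is 417, kept {S2}.

S2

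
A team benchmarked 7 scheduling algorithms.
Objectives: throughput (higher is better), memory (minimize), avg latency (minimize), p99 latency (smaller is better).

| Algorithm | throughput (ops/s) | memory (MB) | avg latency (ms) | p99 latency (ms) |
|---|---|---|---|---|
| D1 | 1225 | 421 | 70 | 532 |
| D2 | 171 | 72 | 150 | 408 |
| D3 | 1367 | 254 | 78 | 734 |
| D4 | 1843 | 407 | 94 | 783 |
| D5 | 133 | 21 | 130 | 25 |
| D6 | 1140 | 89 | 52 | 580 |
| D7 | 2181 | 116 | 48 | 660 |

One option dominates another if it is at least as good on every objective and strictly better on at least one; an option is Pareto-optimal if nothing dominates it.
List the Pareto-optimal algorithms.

D1: not dominated.
D2: not dominated.
D3: dominated by D7 (throughput 2181≥1367, memory 116≤254, avg latency 48≤78, p99 latency 660≤734).
D4: dominated by D7 (throughput 2181≥1843, memory 116≤407, avg latency 48≤94, p99 latency 660≤783).
D5: not dominated (best memory).
D6: not dominated.
D7: not dominated (best throughput).

D1, D2, D5, D6, D7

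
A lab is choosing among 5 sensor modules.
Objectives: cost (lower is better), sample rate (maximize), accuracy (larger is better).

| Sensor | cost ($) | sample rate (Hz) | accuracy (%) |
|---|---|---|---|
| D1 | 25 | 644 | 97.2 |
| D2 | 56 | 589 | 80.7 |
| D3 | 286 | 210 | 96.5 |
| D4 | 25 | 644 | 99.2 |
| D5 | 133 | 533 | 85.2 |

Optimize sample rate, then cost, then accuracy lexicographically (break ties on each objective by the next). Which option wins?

D4

First maximize sample rate: best is 644, kept {D1, D4}.
Then minimize cost: best is 25, kept {D1, D4}.
Then maximize accuracy: best is 99.2, kept {D4}.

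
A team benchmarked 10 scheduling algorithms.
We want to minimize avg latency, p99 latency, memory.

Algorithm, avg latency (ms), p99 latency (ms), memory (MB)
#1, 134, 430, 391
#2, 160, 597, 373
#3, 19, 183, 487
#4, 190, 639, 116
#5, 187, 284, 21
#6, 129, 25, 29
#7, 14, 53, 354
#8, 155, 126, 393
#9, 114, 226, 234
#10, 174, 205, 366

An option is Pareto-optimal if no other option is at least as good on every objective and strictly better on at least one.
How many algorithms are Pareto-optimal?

4

#1: dominated by #6 (avg latency 129≤134, p99 latency 25≤430, memory 29≤391).
#2: dominated by #6 (avg latency 129≤160, p99 latency 25≤597, memory 29≤373).
#3: dominated by #7 (avg latency 14≤19, p99 latency 53≤183, memory 354≤487).
#4: dominated by #5 (avg latency 187≤190, p99 latency 284≤639, memory 21≤116).
#5: not dominated (best memory).
#6: not dominated (best p99 latency).
#7: not dominated (best avg latency).
#8: dominated by #6 (avg latency 129≤155, p99 latency 25≤126, memory 29≤393).
#9: not dominated.
#10: dominated by #6 (avg latency 129≤174, p99 latency 25≤205, memory 29≤366).
Pareto-optimal: #5, #6, #7, #9 → 4.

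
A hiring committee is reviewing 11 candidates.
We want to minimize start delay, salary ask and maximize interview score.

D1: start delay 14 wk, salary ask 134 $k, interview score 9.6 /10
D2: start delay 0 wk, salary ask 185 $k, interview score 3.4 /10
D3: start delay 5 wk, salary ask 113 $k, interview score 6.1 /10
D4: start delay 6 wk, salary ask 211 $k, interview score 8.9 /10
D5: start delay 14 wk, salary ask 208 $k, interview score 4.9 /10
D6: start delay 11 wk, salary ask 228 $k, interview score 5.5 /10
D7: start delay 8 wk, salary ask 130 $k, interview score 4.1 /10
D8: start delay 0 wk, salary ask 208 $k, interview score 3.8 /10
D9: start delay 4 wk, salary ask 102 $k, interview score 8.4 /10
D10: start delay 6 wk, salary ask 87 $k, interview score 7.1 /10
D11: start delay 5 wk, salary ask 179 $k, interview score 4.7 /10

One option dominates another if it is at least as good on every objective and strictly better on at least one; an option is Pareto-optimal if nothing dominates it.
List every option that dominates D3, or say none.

D9

D9: start delay 4≤5, salary ask 102≤113, interview score 8.4≥6.1 — dominates D3.
Others (D1, D2, D4, D5, D6, D7, D8, D10, D11) are each worse than D3 on at least one objective.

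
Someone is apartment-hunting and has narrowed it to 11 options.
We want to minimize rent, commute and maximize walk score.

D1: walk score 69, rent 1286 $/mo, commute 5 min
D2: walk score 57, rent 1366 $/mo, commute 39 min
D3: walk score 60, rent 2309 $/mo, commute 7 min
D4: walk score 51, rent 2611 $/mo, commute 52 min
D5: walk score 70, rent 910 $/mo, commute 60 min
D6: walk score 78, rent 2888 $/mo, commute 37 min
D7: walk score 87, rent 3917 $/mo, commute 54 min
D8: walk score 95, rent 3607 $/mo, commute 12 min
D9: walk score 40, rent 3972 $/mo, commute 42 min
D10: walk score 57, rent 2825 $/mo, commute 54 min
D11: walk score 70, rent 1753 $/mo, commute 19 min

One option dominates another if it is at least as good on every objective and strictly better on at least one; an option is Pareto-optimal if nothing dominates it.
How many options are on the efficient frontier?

5

D1: not dominated (best commute).
D2: dominated by D1 (walk score 69≥57, rent 1286≤1366, commute 5≤39).
D3: dominated by D1 (walk score 69≥60, rent 1286≤2309, commute 5≤7).
D4: dominated by D1 (walk score 69≥51, rent 1286≤2611, commute 5≤52).
D5: not dominated (best rent).
D6: not dominated.
D7: dominated by D8 (walk score 95≥87, rent 3607≤3917, commute 12≤54).
D8: not dominated (best walk score).
D9: dominated by D1 (walk score 69≥40, rent 1286≤3972, commute 5≤42).
D10: dominated by D1 (walk score 69≥57, rent 1286≤2825, commute 5≤54).
D11: not dominated.
Pareto-optimal: D1, D5, D6, D8, D11 → 5.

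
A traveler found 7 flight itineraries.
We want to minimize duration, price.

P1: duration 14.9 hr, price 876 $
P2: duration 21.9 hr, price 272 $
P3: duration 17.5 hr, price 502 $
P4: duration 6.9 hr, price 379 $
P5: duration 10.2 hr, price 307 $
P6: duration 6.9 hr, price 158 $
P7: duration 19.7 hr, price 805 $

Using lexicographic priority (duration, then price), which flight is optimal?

First minimize duration: best is 6.9, kept {P4, P6}.
Then minimize price: best is 158, kept {P6}.

P6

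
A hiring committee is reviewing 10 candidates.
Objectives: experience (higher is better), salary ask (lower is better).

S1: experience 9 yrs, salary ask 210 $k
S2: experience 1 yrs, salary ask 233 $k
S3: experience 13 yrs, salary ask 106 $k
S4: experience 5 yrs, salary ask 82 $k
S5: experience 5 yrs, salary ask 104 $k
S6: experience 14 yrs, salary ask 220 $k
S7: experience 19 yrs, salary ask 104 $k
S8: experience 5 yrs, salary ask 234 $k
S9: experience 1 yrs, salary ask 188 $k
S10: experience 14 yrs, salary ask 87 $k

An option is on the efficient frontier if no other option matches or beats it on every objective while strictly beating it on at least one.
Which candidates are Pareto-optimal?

S1: dominated by S3 (experience 13≥9, salary ask 106≤210).
S2: dominated by S1 (experience 9≥1, salary ask 210≤233).
S3: dominated by S7 (experience 19≥13, salary ask 104≤106).
S4: not dominated (best salary ask).
S5: dominated by S4 (experience 5≥5, salary ask 82≤104).
S6: dominated by S7 (experience 19≥14, salary ask 104≤220).
S7: not dominated (best experience).
S8: dominated by S1 (experience 9≥5, salary ask 210≤234).
S9: dominated by S3 (experience 13≥1, salary ask 106≤188).
S10: not dominated.

S4, S7, S10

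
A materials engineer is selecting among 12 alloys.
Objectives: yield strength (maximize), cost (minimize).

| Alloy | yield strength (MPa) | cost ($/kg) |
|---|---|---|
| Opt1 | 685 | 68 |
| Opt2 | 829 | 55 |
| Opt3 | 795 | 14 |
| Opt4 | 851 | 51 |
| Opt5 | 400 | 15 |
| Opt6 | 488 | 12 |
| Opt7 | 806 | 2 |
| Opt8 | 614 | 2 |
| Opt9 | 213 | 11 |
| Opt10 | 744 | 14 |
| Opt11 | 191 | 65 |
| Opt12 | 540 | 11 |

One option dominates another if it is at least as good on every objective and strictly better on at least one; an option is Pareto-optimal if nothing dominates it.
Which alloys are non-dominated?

Opt4, Opt7

Opt1: dominated by Opt2 (yield strength 829≥685, cost 55≤68).
Opt2: dominated by Opt4 (yield strength 851≥829, cost 51≤55).
Opt3: dominated by Opt7 (yield strength 806≥795, cost 2≤14).
Opt4: not dominated (best yield strength).
Opt5: dominated by Opt3 (yield strength 795≥400, cost 14≤15).
Opt6: dominated by Opt7 (yield strength 806≥488, cost 2≤12).
Opt7: not dominated.
Opt8: dominated by Opt7 (yield strength 806≥614, cost 2≤2).
Opt9: dominated by Opt7 (yield strength 806≥213, cost 2≤11).
Opt10: dominated by Opt3 (yield strength 795≥744, cost 14≤14).
Opt11: dominated by Opt2 (yield strength 829≥191, cost 55≤65).
Opt12: dominated by Opt7 (yield strength 806≥540, cost 2≤11).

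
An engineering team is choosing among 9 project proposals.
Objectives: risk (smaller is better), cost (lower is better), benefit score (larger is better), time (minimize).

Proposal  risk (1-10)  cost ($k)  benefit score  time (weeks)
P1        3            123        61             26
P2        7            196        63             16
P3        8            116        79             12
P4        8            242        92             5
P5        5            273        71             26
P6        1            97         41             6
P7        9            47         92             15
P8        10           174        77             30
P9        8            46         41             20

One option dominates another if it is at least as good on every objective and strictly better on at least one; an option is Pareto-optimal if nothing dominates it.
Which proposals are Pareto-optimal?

P1: not dominated.
P2: not dominated.
P3: not dominated.
P4: not dominated (best time).
P5: not dominated.
P6: not dominated (best risk).
P7: not dominated.
P8: dominated by P3 (risk 8≤10, cost 116≤174, benefit score 79≥77, time 12≤30).
P9: not dominated (best cost).

P1, P2, P3, P4, P5, P6, P7, P9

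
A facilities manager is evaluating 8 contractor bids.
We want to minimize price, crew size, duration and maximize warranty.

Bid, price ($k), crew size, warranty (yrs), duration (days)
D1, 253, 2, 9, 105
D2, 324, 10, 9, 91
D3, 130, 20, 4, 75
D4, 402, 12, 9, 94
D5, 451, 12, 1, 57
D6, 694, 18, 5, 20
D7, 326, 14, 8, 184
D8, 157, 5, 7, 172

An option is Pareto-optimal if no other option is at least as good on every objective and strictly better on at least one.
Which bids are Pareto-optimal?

D1, D2, D3, D5, D6, D8

D1: not dominated (best crew size).
D2: not dominated.
D3: not dominated (best price).
D4: dominated by D2 (price 324≤402, crew size 10≤12, warranty 9≥9, duration 91≤94).
D5: not dominated.
D6: not dominated (best duration).
D7: dominated by D1 (price 253≤326, crew size 2≤14, warranty 9≥8, duration 105≤184).
D8: not dominated.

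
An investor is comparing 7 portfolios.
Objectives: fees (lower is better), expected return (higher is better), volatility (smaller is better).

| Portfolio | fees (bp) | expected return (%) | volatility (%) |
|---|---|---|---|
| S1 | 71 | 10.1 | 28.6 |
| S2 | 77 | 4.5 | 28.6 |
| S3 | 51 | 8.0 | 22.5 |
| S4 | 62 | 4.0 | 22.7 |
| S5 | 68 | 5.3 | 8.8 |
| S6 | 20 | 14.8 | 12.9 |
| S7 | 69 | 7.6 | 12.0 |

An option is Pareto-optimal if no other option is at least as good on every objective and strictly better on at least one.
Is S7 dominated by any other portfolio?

No

S1: worse on fees (71 vs 69).
S2: worse on fees (77 vs 69).
S3: worse on volatility (22.5 vs 12.0).
S4: worse on expected return (4.0 vs 7.6).
S5: worse on expected return (5.3 vs 7.6).
S6: worse on volatility (12.9 vs 12.0).
No option is at least as good as S7 on every objective and strictly better on one.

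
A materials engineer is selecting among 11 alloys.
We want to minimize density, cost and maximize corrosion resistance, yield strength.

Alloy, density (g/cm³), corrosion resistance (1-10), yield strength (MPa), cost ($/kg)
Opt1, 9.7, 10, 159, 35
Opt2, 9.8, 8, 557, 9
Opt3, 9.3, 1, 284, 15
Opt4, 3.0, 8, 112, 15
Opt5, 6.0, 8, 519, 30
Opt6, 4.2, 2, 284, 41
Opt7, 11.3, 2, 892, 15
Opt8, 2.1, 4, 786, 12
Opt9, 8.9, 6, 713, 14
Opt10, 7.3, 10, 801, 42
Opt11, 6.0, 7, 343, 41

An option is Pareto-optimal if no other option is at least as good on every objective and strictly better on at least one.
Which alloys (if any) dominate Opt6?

Opt8

Opt8: density 2.1≤4.2, corrosion resistance 4≥2, yield strength 786≥284, cost 12≤41 — dominates Opt6.
Others (Opt1, Opt2, Opt3, Opt4, Opt5, Opt7, Opt9, Opt10, Opt11) are each worse than Opt6 on at least one objective.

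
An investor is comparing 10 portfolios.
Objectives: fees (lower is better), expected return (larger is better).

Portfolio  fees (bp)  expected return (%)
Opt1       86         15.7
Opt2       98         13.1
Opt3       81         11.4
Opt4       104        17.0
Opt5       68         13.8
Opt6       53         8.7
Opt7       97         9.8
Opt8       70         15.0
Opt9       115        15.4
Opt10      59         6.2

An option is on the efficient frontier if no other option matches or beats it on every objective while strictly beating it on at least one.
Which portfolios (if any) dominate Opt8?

none

Opt1: worse on fees (86 vs 70).
Opt2: worse on fees (98 vs 70).
Opt3: worse on fees (81 vs 70).
Opt4: worse on fees (104 vs 70).
Opt5: worse on expected return (13.8 vs 15.0).
Opt6: worse on expected return (8.7 vs 15.0).
Opt7: worse on fees (97 vs 70).
Opt9: worse on fees (115 vs 70).
Opt10: worse on expected return (6.2 vs 15.0).
No option dominates Opt8.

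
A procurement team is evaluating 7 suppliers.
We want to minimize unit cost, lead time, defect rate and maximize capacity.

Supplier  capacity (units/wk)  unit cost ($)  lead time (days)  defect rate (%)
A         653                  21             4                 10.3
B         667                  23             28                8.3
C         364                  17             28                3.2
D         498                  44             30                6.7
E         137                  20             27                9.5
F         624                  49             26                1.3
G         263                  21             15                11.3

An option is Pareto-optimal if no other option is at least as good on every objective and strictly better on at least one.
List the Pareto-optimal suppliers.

A: not dominated (best lead time).
B: not dominated (best capacity).
C: not dominated (best unit cost).
D: not dominated.
E: not dominated.
F: not dominated (best defect rate).
G: dominated by A (capacity 653≥263, unit cost 21≤21, lead time 4≤15, defect rate 10.3≤11.3).

A, B, C, D, E, F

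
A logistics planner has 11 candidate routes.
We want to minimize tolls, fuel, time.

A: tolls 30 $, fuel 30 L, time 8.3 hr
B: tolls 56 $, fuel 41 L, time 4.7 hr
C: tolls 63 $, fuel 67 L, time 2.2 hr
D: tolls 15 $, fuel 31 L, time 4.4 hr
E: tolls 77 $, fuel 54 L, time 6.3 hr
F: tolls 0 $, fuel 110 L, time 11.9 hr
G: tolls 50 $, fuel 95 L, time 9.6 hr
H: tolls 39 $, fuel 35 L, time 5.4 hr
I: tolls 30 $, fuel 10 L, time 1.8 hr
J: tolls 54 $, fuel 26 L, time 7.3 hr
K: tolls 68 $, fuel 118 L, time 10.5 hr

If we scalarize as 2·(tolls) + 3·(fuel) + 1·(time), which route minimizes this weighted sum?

A: 2·30 + 3·30 + 1·8.3 = 158.3
B: 2·56 + 3·41 + 1·4.7 = 239.7
C: 2·63 + 3·67 + 1·2.2 = 329.2
D: 2·15 + 3·31 + 1·4.4 = 127.4
E: 2·77 + 3·54 + 1·6.3 = 322.3
F: 2·0 + 3·110 + 1·11.9 = 341.9
G: 2·50 + 3·95 + 1·9.6 = 394.6
H: 2·39 + 3·35 + 1·5.4 = 188.4
I: 2·30 + 3·10 + 1·1.8 = 91.8
J: 2·54 + 3·26 + 1·7.3 = 193.3
K: 2·68 + 3·118 + 1·10.5 = 500.5
Lowest: I at 91.8.

I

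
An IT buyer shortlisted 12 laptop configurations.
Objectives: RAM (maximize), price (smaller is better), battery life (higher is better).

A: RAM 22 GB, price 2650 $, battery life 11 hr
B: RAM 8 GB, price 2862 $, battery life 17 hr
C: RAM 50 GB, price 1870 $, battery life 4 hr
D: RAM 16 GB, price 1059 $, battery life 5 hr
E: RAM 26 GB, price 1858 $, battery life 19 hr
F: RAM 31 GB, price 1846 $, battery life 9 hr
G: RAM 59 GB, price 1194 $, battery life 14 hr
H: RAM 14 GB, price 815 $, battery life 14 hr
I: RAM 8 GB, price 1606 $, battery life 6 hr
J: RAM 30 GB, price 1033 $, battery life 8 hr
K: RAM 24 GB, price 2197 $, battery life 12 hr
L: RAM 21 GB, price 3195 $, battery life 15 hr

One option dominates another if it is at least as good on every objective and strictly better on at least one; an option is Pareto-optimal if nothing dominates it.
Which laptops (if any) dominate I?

G, H, J

G: RAM 59≥8, price 1194≤1606, battery life 14≥6 — dominates I.
H: RAM 14≥8, price 815≤1606, battery life 14≥6 — dominates I.
J: RAM 30≥8, price 1033≤1606, battery life 8≥6 — dominates I.
Others (A, B, C, D, E, F, K, L) are each worse than I on at least one objective.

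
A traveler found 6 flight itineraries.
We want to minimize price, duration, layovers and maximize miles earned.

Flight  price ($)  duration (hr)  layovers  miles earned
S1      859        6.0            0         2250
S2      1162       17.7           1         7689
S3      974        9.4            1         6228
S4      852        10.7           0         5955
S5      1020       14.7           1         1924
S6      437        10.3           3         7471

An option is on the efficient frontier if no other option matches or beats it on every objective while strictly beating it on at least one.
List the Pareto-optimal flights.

S1: not dominated (best duration).
S2: not dominated (best miles earned).
S3: not dominated.
S4: not dominated.
S5: dominated by S1 (price 859≤1020, duration 6.0≤14.7, layovers 0≤1, miles earned 2250≥1924).
S6: not dominated (best price).

S1, S2, S3, S4, S6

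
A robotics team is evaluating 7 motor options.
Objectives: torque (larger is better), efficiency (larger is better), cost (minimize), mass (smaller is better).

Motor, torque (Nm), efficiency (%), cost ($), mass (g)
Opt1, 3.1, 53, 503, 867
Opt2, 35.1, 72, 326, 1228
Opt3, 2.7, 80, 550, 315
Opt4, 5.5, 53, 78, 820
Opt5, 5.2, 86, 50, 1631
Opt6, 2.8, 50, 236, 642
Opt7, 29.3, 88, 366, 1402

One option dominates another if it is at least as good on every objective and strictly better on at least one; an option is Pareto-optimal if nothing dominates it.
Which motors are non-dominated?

Opt2, Opt3, Opt4, Opt5, Opt6, Opt7

Opt1: dominated by Opt4 (torque 5.5≥3.1, efficiency 53≥53, cost 78≤503, mass 820≤867).
Opt2: not dominated (best torque).
Opt3: not dominated (best mass).
Opt4: not dominated.
Opt5: not dominated (best cost).
Opt6: not dominated.
Opt7: not dominated (best efficiency).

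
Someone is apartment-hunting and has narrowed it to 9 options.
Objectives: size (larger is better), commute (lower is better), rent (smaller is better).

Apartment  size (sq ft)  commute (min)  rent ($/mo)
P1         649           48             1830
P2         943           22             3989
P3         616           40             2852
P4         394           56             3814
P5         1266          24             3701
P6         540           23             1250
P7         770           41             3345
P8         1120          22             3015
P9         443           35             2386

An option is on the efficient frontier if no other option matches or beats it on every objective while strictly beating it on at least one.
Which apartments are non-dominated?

P1: not dominated.
P2: dominated by P8 (size 1120≥943, commute 22≤22, rent 3015≤3989).
P3: not dominated.
P4: dominated by P1 (size 649≥394, commute 48≤56, rent 1830≤3814).
P5: not dominated (best size).
P6: not dominated (best rent).
P7: dominated by P8 (size 1120≥770, commute 22≤41, rent 3015≤3345).
P8: not dominated.
P9: dominated by P6 (size 540≥443, commute 23≤35, rent 1250≤2386).

P1, P3, P5, P6, P8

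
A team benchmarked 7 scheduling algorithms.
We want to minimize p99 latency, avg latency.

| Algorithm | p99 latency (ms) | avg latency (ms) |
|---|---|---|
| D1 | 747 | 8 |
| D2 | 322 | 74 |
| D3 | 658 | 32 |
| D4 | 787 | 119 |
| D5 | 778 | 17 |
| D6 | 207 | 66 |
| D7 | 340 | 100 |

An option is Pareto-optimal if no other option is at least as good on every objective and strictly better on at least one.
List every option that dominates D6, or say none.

D1: worse on p99 latency (747 vs 207).
D2: worse on p99 latency (322 vs 207).
D3: worse on p99 latency (658 vs 207).
D4: worse on p99 latency (787 vs 207).
D5: worse on p99 latency (778 vs 207).
D7: worse on p99 latency (340 vs 207).
No option dominates D6.

none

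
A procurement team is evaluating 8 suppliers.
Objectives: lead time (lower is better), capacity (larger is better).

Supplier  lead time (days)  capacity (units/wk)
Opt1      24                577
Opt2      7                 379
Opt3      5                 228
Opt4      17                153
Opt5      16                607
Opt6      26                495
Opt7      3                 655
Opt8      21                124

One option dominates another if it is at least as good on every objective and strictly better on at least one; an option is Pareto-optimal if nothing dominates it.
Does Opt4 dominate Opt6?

Opt4 vs Opt6: Opt4 is worse on capacity (153 vs 495), so it does not dominate Opt6.

No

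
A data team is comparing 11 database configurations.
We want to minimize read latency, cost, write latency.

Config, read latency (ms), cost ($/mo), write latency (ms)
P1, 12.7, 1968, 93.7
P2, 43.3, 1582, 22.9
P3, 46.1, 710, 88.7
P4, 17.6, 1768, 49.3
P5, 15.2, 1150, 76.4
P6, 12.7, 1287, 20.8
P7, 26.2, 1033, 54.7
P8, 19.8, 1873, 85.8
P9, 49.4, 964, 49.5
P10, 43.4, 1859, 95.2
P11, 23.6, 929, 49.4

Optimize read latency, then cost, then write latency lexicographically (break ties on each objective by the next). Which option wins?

P6

First minimize read latency: best is 12.7, kept {P1, P6}.
Then minimize cost: best is 1287, kept {P6}.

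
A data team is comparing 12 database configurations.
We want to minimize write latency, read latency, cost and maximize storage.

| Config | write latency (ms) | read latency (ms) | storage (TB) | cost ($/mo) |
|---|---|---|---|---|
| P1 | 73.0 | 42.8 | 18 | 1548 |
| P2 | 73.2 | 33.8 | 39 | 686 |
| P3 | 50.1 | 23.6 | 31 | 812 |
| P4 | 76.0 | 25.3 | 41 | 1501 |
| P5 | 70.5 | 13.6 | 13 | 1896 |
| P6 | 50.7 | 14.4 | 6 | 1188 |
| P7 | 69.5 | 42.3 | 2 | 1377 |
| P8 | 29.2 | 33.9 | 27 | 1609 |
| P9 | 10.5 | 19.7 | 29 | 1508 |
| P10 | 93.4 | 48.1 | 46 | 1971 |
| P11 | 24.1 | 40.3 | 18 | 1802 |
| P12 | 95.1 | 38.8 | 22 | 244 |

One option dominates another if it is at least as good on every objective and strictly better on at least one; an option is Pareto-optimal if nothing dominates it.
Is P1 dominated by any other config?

Yes

P3 vs P1: write latency 50.1≤73.0, read latency 23.6≤42.8, storage 31≥18, cost 812≤1548 — P3 is at least as good on every objective and strictly better on at least one, so P3 dominates P1.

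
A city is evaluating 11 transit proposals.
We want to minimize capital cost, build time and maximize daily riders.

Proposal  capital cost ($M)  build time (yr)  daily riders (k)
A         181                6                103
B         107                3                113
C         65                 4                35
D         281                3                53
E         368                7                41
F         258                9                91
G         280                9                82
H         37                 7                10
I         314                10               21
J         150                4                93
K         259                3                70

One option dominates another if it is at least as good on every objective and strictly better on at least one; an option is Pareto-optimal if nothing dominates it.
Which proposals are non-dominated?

A: dominated by B (capital cost 107≤181, build time 3≤6, daily riders 113≥103).
B: not dominated (best daily riders).
C: not dominated.
D: dominated by B (capital cost 107≤281, build time 3≤3, daily riders 113≥53).
E: dominated by A (capital cost 181≤368, build time 6≤7, daily riders 103≥41).
F: dominated by A (capital cost 181≤258, build time 6≤9, daily riders 103≥91).
G: dominated by A (capital cost 181≤280, build time 6≤9, daily riders 103≥82).
H: not dominated (best capital cost).
I: dominated by A (capital cost 181≤314, build time 6≤10, daily riders 103≥21).
J: dominated by B (capital cost 107≤150, build time 3≤4, daily riders 113≥93).
K: dominated by B (capital cost 107≤259, build time 3≤3, daily riders 113≥70).

B, C, H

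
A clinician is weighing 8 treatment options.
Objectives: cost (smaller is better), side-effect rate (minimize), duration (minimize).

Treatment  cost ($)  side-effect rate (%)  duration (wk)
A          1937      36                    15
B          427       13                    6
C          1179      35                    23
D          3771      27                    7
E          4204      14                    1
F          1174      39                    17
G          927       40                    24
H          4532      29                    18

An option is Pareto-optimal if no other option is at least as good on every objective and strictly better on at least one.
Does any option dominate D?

B vs D: cost 427≤3771, side-effect rate 13≤27, duration 6≤7 — B is at least as good on every objective and strictly better on at least one, so B dominates D.

Yes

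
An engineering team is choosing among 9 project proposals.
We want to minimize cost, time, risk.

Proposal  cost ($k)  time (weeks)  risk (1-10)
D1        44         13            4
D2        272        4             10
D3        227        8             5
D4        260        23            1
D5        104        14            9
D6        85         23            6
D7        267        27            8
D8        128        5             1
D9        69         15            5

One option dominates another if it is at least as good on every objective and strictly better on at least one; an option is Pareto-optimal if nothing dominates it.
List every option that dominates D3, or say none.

D8: cost 128≤227, time 5≤8, risk 1≤5 — dominates D3.
Others (D1, D2, D4, D5, D6, D7, D9) are each worse than D3 on at least one objective.

D8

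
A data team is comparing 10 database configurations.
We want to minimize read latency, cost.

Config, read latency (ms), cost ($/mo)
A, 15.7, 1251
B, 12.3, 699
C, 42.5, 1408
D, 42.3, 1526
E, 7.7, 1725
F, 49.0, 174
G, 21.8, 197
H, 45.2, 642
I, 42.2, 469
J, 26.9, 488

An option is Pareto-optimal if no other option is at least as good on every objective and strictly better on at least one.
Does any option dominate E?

No

A: worse on read latency (15.7 vs 7.7).
B: worse on read latency (12.3 vs 7.7).
C: worse on read latency (42.5 vs 7.7).
D: worse on read latency (42.3 vs 7.7).
F: worse on read latency (49.0 vs 7.7).
G: worse on read latency (21.8 vs 7.7).
H: worse on read latency (45.2 vs 7.7).
I: worse on read latency (42.2 vs 7.7).
J: worse on read latency (26.9 vs 7.7).
No option is at least as good as E on every objective and strictly better on one.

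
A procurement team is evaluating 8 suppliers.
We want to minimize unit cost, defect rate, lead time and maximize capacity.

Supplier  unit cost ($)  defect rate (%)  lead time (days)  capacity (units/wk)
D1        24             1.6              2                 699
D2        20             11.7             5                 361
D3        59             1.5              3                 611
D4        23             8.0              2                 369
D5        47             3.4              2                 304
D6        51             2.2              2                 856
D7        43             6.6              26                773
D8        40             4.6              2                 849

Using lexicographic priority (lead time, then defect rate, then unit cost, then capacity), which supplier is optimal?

D1

First minimize lead time: best is 2, kept {D1, D4, D5, D6, D8}.
Then minimize defect rate: best is 1.6, kept {D1}.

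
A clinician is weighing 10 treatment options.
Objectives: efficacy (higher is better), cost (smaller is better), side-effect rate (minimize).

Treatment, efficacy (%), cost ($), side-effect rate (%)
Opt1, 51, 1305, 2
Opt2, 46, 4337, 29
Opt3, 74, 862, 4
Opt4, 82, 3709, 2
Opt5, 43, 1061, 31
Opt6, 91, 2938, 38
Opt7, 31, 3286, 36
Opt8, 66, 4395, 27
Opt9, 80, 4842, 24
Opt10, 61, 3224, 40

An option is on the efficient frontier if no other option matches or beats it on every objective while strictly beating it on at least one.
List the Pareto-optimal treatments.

Opt1, Opt3, Opt4, Opt6

Opt1: not dominated.
Opt2: dominated by Opt1 (efficacy 51≥46, cost 1305≤4337, side-effect rate 2≤29).
Opt3: not dominated (best cost).
Opt4: not dominated.
Opt5: dominated by Opt3 (efficacy 74≥43, cost 862≤1061, side-effect rate 4≤31).
Opt6: not dominated (best efficacy).
Opt7: dominated by Opt1 (efficacy 51≥31, cost 1305≤3286, side-effect rate 2≤36).
Opt8: dominated by Opt3 (efficacy 74≥66, cost 862≤4395, side-effect rate 4≤27).
Opt9: dominated by Opt4 (efficacy 82≥80, cost 3709≤4842, side-effect rate 2≤24).
Opt10: dominated by Opt3 (efficacy 74≥61, cost 862≤3224, side-effect rate 4≤40).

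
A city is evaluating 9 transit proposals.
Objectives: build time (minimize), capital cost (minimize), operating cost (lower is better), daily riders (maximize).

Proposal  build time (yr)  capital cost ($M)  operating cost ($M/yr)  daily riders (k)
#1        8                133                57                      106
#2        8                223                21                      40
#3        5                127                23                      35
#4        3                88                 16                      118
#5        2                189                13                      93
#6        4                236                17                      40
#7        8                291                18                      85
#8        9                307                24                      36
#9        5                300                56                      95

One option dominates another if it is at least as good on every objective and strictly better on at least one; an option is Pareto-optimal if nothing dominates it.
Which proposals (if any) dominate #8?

#2, #4, #5, #6, #7

#2: build time 8≤9, capital cost 223≤307, operating cost 21≤24, daily riders 40≥36 — dominates #8.
#4: build time 3≤9, capital cost 88≤307, operating cost 16≤24, daily riders 118≥36 — dominates #8.
#5: build time 2≤9, capital cost 189≤307, operating cost 13≤24, daily riders 93≥36 — dominates #8.
#6: build time 4≤9, capital cost 236≤307, operating cost 17≤24, daily riders 40≥36 — dominates #8.
#7: build time 8≤9, capital cost 291≤307, operating cost 18≤24, daily riders 85≥36 — dominates #8.
Others (#1, #3, #9) are each worse than #8 on at least one objective.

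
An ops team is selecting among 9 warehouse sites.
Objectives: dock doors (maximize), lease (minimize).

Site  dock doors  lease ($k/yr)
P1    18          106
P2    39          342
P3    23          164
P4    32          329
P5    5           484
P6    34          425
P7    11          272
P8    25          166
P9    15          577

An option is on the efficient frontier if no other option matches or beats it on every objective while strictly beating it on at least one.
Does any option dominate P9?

Yes

P1 vs P9: dock doors 18≥15, lease 106≤577 — P1 is at least as good on every objective and strictly better on at least one, so P1 dominates P9.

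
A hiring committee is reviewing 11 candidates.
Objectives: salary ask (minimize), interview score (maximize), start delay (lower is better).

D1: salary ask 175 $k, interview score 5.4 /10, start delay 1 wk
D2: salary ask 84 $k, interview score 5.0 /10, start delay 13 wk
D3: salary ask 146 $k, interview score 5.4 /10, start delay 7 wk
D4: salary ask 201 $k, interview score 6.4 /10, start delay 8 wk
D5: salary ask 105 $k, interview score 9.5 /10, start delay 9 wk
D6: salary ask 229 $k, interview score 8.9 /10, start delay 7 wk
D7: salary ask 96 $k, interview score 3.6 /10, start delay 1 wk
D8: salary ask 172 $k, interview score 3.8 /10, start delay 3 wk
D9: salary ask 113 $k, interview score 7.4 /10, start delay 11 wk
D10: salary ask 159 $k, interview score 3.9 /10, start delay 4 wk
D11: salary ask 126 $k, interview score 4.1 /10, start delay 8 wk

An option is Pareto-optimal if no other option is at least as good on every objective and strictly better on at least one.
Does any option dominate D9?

D5 vs D9: salary ask 105≤113, interview score 9.5≥7.4, start delay 9≤11 — D5 is at least as good on every objective and strictly better on at least one, so D5 dominates D9.

Yes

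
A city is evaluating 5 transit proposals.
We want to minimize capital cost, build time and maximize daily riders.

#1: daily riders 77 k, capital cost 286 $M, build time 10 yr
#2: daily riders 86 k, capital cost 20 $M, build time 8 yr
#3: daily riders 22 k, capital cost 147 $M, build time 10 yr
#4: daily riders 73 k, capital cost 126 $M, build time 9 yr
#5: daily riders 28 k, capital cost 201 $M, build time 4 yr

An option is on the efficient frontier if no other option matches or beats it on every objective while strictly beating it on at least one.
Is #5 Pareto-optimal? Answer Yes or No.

Yes

#1: worse on capital cost (286 vs 201).
#2: worse on build time (8 vs 4).
#3: worse on daily riders (22 vs 28).
#4: worse on build time (9 vs 4).
No option is at least as good as #5 on every objective and strictly better on one.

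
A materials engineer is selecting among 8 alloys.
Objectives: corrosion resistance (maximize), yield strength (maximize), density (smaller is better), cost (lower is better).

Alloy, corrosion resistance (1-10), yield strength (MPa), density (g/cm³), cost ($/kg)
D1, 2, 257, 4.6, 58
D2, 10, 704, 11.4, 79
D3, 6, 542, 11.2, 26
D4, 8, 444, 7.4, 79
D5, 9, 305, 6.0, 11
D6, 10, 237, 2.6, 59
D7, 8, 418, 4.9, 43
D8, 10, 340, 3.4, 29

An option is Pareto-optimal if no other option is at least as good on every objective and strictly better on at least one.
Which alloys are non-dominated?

D2, D3, D4, D5, D6, D7, D8

D1: dominated by D8 (corrosion resistance 10≥2, yield strength 340≥257, density 3.4≤4.6, cost 29≤58).
D2: not dominated (best yield strength).
D3: not dominated.
D4: not dominated.
D5: not dominated (best cost).
D6: not dominated (best density).
D7: not dominated.
D8: not dominated.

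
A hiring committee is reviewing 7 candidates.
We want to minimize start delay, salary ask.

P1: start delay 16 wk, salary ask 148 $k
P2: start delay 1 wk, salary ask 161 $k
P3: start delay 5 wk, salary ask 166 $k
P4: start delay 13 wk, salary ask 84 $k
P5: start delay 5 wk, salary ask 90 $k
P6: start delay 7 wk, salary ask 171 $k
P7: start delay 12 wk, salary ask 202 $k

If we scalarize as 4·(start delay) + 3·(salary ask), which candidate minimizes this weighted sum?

P1: 4·16 + 3·148 = 508
P2: 4·1 + 3·161 = 487
P3: 4·5 + 3·166 = 518
P4: 4·13 + 3·84 = 304
P5: 4·5 + 3·90 = 290
P6: 4·7 + 3·171 = 541
P7: 4·12 + 3·202 = 654
Lowest: P5 at 290.

P5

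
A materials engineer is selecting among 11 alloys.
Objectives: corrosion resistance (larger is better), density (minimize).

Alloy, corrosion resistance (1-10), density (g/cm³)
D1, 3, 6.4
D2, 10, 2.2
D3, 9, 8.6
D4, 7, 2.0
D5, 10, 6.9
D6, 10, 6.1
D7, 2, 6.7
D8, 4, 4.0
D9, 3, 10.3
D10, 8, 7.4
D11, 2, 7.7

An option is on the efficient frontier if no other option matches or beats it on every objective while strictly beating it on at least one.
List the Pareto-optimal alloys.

D2, D4

D1: dominated by D2 (corrosion resistance 10≥3, density 2.2≤6.4).
D2: not dominated.
D3: dominated by D2 (corrosion resistance 10≥9, density 2.2≤8.6).
D4: not dominated (best density).
D5: dominated by D2 (corrosion resistance 10≥10, density 2.2≤6.9).
D6: dominated by D2 (corrosion resistance 10≥10, density 2.2≤6.1).
D7: dominated by D1 (corrosion resistance 3≥2, density 6.4≤6.7).
D8: dominated by D2 (corrosion resistance 10≥4, density 2.2≤4.0).
D9: dominated by D1 (corrosion resistance 3≥3, density 6.4≤10.3).
D10: dominated by D2 (corrosion resistance 10≥8, density 2.2≤7.4).
D11: dominated by D1 (corrosion resistance 3≥2, density 6.4≤7.7).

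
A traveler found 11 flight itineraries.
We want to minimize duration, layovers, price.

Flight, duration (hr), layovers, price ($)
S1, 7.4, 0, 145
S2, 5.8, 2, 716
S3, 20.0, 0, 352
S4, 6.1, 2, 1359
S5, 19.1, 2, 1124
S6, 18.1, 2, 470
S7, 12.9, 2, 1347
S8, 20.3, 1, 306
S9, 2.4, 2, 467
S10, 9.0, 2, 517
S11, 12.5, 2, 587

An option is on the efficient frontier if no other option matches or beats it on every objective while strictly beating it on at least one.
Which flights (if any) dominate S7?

S1: duration 7.4≤12.9, layovers 0≤2, price 145≤1347 — dominates S7.
S2: duration 5.8≤12.9, layovers 2≤2, price 716≤1347 — dominates S7.
S9: duration 2.4≤12.9, layovers 2≤2, price 467≤1347 — dominates S7.
S10: duration 9.0≤12.9, layovers 2≤2, price 517≤1347 — dominates S7.
S11: duration 12.5≤12.9, layovers 2≤2, price 587≤1347 — dominates S7.
Others (S3, S4, S5, S6, S8) are each worse than S7 on at least one objective.

S1, S2, S9, S10, S11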